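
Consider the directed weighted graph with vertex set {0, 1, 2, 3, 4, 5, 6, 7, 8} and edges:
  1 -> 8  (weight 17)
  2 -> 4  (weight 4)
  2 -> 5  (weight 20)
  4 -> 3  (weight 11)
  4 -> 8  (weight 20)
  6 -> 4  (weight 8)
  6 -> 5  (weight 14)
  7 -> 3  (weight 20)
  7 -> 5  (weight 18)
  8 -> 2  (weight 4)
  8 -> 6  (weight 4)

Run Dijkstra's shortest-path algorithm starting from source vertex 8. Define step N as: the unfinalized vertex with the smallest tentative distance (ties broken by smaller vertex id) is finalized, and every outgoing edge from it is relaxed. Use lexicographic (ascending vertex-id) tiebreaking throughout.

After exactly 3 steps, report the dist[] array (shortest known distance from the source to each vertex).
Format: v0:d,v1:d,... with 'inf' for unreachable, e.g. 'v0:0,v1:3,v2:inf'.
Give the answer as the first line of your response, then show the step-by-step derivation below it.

v0:inf,v1:inf,v2:4,v3:inf,v4:8,v5:18,v6:4,v7:inf,v8:0

step 1: dist = v0:inf,v1:inf,v2:4,v3:inf,v4:inf,v5:inf,v6:4,v7:inf,v8:0
step 2: dist = v0:inf,v1:inf,v2:4,v3:inf,v4:8,v5:24,v6:4,v7:inf,v8:0
step 3: dist = v0:inf,v1:inf,v2:4,v3:inf,v4:8,v5:18,v6:4,v7:inf,v8:0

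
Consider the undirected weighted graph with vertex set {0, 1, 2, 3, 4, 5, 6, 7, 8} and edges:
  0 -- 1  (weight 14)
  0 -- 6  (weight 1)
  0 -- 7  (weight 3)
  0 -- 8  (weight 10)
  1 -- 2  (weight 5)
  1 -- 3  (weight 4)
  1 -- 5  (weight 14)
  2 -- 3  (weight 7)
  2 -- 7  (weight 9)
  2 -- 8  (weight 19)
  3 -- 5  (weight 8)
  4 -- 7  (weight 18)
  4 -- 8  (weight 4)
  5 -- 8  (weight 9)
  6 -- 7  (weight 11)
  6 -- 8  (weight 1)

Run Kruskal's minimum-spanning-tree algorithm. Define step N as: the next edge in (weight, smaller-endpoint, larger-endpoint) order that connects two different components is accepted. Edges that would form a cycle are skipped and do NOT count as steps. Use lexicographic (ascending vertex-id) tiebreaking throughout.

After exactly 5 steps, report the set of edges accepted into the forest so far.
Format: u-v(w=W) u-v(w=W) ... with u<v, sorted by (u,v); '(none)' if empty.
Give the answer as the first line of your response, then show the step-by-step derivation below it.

0-6(w=1) 0-7(w=3) 1-3(w=4) 4-8(w=4) 6-8(w=1)

step 1: add edge 0-6 (w=1); MST = {0-6(w=1)}
step 2: add edge 6-8 (w=1); MST = {0-6(w=1) 6-8(w=1)}
step 3: add edge 0-7 (w=3); MST = {0-6(w=1) 0-7(w=3) 6-8(w=1)}
step 4: add edge 1-3 (w=4); MST = {0-6(w=1) 0-7(w=3) 1-3(w=4) 6-8(w=1)}
step 5: add edge 4-8 (w=4); MST = {0-6(w=1) 0-7(w=3) 1-3(w=4) 4-8(w=4) 6-8(w=1)}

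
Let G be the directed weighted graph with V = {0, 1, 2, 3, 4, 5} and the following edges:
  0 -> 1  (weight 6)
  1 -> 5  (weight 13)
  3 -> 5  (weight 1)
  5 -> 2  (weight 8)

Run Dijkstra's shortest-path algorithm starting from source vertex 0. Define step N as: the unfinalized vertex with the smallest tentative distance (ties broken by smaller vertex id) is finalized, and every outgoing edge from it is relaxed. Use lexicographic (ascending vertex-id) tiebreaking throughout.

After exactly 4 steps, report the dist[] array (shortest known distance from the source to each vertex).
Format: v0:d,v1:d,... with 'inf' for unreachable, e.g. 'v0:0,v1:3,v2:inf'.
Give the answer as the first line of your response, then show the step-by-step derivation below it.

v0:0,v1:6,v2:27,v3:inf,v4:inf,v5:19

step 1: dist = v0:0,v1:6,v2:inf,v3:inf,v4:inf,v5:inf
step 2: dist = v0:0,v1:6,v2:inf,v3:inf,v4:inf,v5:19
step 3: dist = v0:0,v1:6,v2:27,v3:inf,v4:inf,v5:19
step 4: dist = v0:0,v1:6,v2:27,v3:inf,v4:inf,v5:19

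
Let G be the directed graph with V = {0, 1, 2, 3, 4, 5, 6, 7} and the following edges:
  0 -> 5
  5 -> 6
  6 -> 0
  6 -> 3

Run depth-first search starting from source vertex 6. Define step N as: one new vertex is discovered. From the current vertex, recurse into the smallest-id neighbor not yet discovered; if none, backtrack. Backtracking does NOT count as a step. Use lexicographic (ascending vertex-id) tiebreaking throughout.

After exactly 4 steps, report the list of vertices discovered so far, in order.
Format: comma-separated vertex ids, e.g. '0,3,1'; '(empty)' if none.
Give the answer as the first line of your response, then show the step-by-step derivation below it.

6,0,5,3

step 1: discover 6; path=6; order=6
step 2: discover 0; path=6>0; order=6,0
step 3: discover 5; path=6>0>5; order=6,0,5
step 4: discover 3; path=6>3; order=6,0,5,3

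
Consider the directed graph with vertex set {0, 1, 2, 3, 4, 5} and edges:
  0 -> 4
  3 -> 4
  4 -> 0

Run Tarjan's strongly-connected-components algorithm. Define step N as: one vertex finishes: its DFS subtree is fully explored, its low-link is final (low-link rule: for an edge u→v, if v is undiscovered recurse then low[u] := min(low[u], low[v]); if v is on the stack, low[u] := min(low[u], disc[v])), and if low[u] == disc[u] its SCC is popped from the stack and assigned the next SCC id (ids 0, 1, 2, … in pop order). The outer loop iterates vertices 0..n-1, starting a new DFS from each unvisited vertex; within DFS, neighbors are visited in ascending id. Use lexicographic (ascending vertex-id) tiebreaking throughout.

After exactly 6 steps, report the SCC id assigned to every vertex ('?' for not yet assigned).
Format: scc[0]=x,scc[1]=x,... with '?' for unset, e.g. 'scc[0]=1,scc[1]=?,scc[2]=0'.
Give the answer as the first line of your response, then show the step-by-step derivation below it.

scc[0]=0,scc[1]=1,scc[2]=2,scc[3]=3,scc[4]=0,scc[5]=4

step 1: low=(low[0]=0,low[1]=?,low[2]=?,low[3]=?,low[4]=0,low[5]=?); scc=(scc[0]=?,scc[1]=?,scc[2]=?,scc[3]=?,scc[4]=?,scc[5]=?)
step 2: low=(low[0]=0,low[1]=?,low[2]=?,low[3]=?,low[4]=0,low[5]=?); scc=(scc[0]=0,scc[1]=?,scc[2]=?,scc[3]=?,scc[4]=0,scc[5]=?)
step 3: low=(low[0]=0,low[1]=2,low[2]=?,low[3]=?,low[4]=0,low[5]=?); scc=(scc[0]=0,scc[1]=1,scc[2]=?,scc[3]=?,scc[4]=0,scc[5]=?)
step 4: low=(low[0]=0,low[1]=2,low[2]=3,low[3]=?,low[4]=0,low[5]=?); scc=(scc[0]=0,scc[1]=1,scc[2]=2,scc[3]=?,scc[4]=0,scc[5]=?)
step 5: low=(low[0]=0,low[1]=2,low[2]=3,low[3]=4,low[4]=0,low[5]=?); scc=(scc[0]=0,scc[1]=1,scc[2]=2,scc[3]=3,scc[4]=0,scc[5]=?)
step 6: low=(low[0]=0,low[1]=2,low[2]=3,low[3]=4,low[4]=0,low[5]=5); scc=(scc[0]=0,scc[1]=1,scc[2]=2,scc[3]=3,scc[4]=0,scc[5]=4)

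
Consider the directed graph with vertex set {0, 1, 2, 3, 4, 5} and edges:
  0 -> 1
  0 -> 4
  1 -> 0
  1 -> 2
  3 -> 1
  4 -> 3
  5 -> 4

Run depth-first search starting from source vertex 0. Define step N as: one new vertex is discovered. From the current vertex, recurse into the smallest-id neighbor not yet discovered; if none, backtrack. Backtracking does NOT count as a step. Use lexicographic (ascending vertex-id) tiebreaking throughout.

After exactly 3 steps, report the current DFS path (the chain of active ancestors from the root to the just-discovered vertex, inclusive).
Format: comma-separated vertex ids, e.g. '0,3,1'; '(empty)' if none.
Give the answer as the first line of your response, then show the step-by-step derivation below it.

0,1,2

step 1: discover 0; path=0; order=0
step 2: discover 1; path=0>1; order=0,1
step 3: discover 2; path=0>1>2; order=0,1,2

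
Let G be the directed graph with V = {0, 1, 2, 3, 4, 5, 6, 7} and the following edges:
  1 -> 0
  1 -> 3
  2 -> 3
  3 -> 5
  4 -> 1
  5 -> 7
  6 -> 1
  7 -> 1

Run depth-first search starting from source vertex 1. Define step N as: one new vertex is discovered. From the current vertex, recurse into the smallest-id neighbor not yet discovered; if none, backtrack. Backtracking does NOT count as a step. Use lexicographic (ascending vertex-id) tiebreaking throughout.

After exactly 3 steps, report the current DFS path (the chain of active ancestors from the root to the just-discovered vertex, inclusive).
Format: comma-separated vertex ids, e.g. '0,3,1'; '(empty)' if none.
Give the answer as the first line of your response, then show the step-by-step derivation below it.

1,3

step 1: discover 1; path=1; order=1
step 2: discover 0; path=1>0; order=1,0
step 3: discover 3; path=1>3; order=1,0,3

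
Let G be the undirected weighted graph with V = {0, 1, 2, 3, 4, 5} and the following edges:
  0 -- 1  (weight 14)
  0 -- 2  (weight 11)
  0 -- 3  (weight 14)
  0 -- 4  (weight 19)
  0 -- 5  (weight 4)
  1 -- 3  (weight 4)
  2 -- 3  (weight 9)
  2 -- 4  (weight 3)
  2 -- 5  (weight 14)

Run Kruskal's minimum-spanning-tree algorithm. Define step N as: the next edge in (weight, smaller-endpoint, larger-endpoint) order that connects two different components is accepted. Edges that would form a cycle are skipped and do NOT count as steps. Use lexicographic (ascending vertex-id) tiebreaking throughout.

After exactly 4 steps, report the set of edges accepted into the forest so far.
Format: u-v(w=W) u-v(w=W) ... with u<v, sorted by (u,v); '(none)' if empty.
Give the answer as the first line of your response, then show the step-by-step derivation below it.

0-5(w=4) 1-3(w=4) 2-3(w=9) 2-4(w=3)

step 1: add edge 2-4 (w=3); MST = {2-4(w=3)}
step 2: add edge 0-5 (w=4); MST = {0-5(w=4) 2-4(w=3)}
step 3: add edge 1-3 (w=4); MST = {0-5(w=4) 1-3(w=4) 2-4(w=3)}
step 4: add edge 2-3 (w=9); MST = {0-5(w=4) 1-3(w=4) 2-3(w=9) 2-4(w=3)}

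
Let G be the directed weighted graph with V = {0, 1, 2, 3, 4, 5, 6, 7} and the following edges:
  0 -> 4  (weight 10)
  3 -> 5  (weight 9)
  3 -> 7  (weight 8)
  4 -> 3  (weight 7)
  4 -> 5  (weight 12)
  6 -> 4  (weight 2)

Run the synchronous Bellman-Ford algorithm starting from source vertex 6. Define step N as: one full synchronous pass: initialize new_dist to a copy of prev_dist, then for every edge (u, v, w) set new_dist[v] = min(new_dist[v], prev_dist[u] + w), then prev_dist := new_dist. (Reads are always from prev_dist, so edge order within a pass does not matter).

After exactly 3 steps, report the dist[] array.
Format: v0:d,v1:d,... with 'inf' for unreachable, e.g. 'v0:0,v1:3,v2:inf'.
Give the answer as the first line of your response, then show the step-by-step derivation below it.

v0:inf,v1:inf,v2:inf,v3:9,v4:2,v5:14,v6:0,v7:17

step 1: dist = v0:inf,v1:inf,v2:inf,v3:inf,v4:2,v5:inf,v6:0,v7:inf
step 2: dist = v0:inf,v1:inf,v2:inf,v3:9,v4:2,v5:14,v6:0,v7:inf
step 3: dist = v0:inf,v1:inf,v2:inf,v3:9,v4:2,v5:14,v6:0,v7:17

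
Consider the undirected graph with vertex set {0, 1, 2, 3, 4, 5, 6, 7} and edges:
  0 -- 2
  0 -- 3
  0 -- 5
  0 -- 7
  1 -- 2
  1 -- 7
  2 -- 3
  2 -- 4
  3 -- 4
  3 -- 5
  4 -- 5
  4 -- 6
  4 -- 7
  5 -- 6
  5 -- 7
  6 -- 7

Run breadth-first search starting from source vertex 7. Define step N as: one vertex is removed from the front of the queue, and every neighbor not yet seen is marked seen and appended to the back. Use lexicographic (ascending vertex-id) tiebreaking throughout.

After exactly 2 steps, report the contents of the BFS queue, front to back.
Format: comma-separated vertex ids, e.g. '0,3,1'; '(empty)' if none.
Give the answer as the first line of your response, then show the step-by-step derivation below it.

1,4,5,6,2,3

step 1: dequeue 7; queue=[0,1,4,5,6]; order=7
step 2: dequeue 0; queue=[1,4,5,6,2,3]; order=7,0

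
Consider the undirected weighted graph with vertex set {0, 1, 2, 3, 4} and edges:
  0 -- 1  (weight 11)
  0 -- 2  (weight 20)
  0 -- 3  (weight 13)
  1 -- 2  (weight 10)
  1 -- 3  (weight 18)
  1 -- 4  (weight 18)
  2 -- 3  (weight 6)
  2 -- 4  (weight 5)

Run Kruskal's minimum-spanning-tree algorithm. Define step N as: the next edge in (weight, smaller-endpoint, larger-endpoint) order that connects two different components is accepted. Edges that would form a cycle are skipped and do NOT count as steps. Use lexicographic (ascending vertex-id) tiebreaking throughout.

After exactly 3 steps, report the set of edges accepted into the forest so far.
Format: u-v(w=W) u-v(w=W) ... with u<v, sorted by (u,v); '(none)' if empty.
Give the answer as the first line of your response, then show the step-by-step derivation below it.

1-2(w=10) 2-3(w=6) 2-4(w=5)

step 1: add edge 2-4 (w=5); MST = {2-4(w=5)}
step 2: add edge 2-3 (w=6); MST = {2-3(w=6) 2-4(w=5)}
step 3: add edge 1-2 (w=10); MST = {1-2(w=10) 2-3(w=6) 2-4(w=5)}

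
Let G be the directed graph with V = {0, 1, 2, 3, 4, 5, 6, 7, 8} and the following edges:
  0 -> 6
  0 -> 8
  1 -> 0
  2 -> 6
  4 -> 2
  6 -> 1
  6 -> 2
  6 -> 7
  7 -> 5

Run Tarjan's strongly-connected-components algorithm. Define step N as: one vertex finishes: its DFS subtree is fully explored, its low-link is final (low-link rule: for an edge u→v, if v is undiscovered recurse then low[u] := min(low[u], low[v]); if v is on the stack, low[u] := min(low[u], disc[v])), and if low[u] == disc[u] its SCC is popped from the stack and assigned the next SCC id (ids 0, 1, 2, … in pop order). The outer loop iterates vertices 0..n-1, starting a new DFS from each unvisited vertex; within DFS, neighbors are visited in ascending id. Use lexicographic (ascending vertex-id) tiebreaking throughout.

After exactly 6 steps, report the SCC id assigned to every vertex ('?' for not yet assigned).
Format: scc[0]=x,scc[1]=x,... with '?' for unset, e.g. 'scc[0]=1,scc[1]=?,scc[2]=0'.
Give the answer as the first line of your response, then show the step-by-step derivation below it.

scc[0]=?,scc[1]=?,scc[2]=?,scc[3]=?,scc[4]=?,scc[5]=0,scc[6]=?,scc[7]=1,scc[8]=2

step 1: low=(low[0]=0,low[1]=0,low[2]=?,low[3]=?,low[4]=?,low[5]=?,low[6]=1,low[7]=?,low[8]=?); scc=(scc[0]=?,scc[1]=?,scc[2]=?,scc[3]=?,scc[4]=?,scc[5]=?,scc[6]=?,scc[7]=?,scc[8]=?)
step 2: low=(low[0]=0,low[1]=0,low[2]=1,low[3]=?,low[4]=?,low[5]=?,low[6]=0,low[7]=?,low[8]=?); scc=(scc[0]=?,scc[1]=?,scc[2]=?,scc[3]=?,scc[4]=?,scc[5]=?,scc[6]=?,scc[7]=?,scc[8]=?)
step 3: low=(low[0]=0,low[1]=0,low[2]=1,low[3]=?,low[4]=?,low[5]=5,low[6]=0,low[7]=4,low[8]=?); scc=(scc[0]=?,scc[1]=?,scc[2]=?,scc[3]=?,scc[4]=?,scc[5]=0,scc[6]=?,scc[7]=?,scc[8]=?)
step 4: low=(low[0]=0,low[1]=0,low[2]=1,low[3]=?,low[4]=?,low[5]=5,low[6]=0,low[7]=4,low[8]=?); scc=(scc[0]=?,scc[1]=?,scc[2]=?,scc[3]=?,scc[4]=?,scc[5]=0,scc[6]=?,scc[7]=1,scc[8]=?)
step 5: low=(low[0]=0,low[1]=0,low[2]=1,low[3]=?,low[4]=?,low[5]=5,low[6]=0,low[7]=4,low[8]=?); scc=(scc[0]=?,scc[1]=?,scc[2]=?,scc[3]=?,scc[4]=?,scc[5]=0,scc[6]=?,scc[7]=1,scc[8]=?)
step 6: low=(low[0]=0,low[1]=0,low[2]=1,low[3]=?,low[4]=?,low[5]=5,low[6]=0,low[7]=4,low[8]=6); scc=(scc[0]=?,scc[1]=?,scc[2]=?,scc[3]=?,scc[4]=?,scc[5]=0,scc[6]=?,scc[7]=1,scc[8]=2)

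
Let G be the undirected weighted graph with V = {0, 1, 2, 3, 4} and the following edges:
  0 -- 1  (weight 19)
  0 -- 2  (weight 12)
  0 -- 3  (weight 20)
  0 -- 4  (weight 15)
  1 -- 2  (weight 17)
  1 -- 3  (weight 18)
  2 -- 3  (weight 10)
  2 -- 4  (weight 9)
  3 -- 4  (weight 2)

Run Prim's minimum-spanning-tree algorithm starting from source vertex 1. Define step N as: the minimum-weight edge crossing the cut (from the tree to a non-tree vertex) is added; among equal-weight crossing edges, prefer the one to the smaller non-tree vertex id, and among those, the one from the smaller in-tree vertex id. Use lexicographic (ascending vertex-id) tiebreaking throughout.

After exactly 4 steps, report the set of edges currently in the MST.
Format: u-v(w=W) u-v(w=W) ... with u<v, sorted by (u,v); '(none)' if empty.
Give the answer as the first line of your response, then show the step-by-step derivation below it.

0-2(w=12) 1-2(w=17) 2-4(w=9) 3-4(w=2)

step 1: add edge 1-2 (w=17); MST = {1-2(w=17)}
step 2: add edge 2-4 (w=9); MST = {1-2(w=17) 2-4(w=9)}
step 3: add edge 3-4 (w=2); MST = {1-2(w=17) 2-4(w=9) 3-4(w=2)}
step 4: add edge 0-2 (w=12); MST = {0-2(w=12) 1-2(w=17) 2-4(w=9) 3-4(w=2)}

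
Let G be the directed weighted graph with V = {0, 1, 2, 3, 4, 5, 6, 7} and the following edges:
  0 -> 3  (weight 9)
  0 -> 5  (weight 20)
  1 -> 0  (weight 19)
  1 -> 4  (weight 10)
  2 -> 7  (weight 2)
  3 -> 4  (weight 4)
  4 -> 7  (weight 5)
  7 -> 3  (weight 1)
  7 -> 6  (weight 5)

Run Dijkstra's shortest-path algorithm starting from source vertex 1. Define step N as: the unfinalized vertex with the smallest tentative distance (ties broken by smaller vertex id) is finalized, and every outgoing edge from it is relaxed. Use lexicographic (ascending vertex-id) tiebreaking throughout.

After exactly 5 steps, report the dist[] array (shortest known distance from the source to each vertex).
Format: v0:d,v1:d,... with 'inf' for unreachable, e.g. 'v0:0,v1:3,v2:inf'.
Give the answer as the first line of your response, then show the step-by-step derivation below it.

v0:19,v1:0,v2:inf,v3:16,v4:10,v5:39,v6:20,v7:15

step 1: dist = v0:19,v1:0,v2:inf,v3:inf,v4:10,v5:inf,v6:inf,v7:inf
step 2: dist = v0:19,v1:0,v2:inf,v3:inf,v4:10,v5:inf,v6:inf,v7:15
step 3: dist = v0:19,v1:0,v2:inf,v3:16,v4:10,v5:inf,v6:20,v7:15
step 4: dist = v0:19,v1:0,v2:inf,v3:16,v4:10,v5:inf,v6:20,v7:15
step 5: dist = v0:19,v1:0,v2:inf,v3:16,v4:10,v5:39,v6:20,v7:15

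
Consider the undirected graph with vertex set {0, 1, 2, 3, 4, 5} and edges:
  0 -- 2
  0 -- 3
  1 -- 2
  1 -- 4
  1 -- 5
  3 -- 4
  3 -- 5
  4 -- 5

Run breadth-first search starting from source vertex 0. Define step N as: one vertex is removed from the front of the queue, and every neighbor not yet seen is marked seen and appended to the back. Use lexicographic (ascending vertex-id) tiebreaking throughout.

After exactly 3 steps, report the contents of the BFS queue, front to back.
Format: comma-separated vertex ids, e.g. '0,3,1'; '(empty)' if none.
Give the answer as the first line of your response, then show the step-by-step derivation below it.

1,4,5

step 1: dequeue 0; queue=[2,3]; order=0
step 2: dequeue 2; queue=[3,1]; order=0,2
step 3: dequeue 3; queue=[1,4,5]; order=0,2,3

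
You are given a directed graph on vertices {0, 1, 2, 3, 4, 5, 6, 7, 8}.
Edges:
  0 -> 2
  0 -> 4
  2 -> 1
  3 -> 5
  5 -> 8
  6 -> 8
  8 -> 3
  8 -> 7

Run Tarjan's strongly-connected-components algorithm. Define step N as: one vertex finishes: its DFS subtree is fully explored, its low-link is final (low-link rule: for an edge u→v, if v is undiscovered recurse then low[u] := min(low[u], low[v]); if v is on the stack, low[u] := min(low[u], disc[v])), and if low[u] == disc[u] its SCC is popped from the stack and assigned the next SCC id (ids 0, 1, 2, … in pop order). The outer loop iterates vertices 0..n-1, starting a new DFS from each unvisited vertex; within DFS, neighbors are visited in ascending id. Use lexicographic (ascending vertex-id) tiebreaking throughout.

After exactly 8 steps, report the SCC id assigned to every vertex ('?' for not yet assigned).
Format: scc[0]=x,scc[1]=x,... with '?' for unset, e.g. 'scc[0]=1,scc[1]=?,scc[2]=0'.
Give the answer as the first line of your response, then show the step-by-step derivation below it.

scc[0]=3,scc[1]=0,scc[2]=1,scc[3]=5,scc[4]=2,scc[5]=5,scc[6]=?,scc[7]=4,scc[8]=5

step 1: low=(low[0]=0,low[1]=2,low[2]=1,low[3]=?,low[4]=?,low[5]=?,low[6]=?,low[7]=?,low[8]=?); scc=(scc[0]=?,scc[1]=0,scc[2]=?,scc[3]=?,scc[4]=?,scc[5]=?,scc[6]=?,scc[7]=?,scc[8]=?)
step 2: low=(low[0]=0,low[1]=2,low[2]=1,low[3]=?,low[4]=?,low[5]=?,low[6]=?,low[7]=?,low[8]=?); scc=(scc[0]=?,scc[1]=0,scc[2]=1,scc[3]=?,scc[4]=?,scc[5]=?,scc[6]=?,scc[7]=?,scc[8]=?)
step 3: low=(low[0]=0,low[1]=2,low[2]=1,low[3]=?,low[4]=3,low[5]=?,low[6]=?,low[7]=?,low[8]=?); scc=(scc[0]=?,scc[1]=0,scc[2]=1,scc[3]=?,scc[4]=2,scc[5]=?,scc[6]=?,scc[7]=?,scc[8]=?)
step 4: low=(low[0]=0,low[1]=2,low[2]=1,low[3]=?,low[4]=3,low[5]=?,low[6]=?,low[7]=?,low[8]=?); scc=(scc[0]=3,scc[1]=0,scc[2]=1,scc[3]=?,scc[4]=2,scc[5]=?,scc[6]=?,scc[7]=?,scc[8]=?)
step 5: low=(low[0]=0,low[1]=2,low[2]=1,low[3]=4,low[4]=3,low[5]=5,low[6]=?,low[7]=7,low[8]=4); scc=(scc[0]=3,scc[1]=0,scc[2]=1,scc[3]=?,scc[4]=2,scc[5]=?,scc[6]=?,scc[7]=4,scc[8]=?)
step 6: low=(low[0]=0,low[1]=2,low[2]=1,low[3]=4,low[4]=3,low[5]=5,low[6]=?,low[7]=7,low[8]=4); scc=(scc[0]=3,scc[1]=0,scc[2]=1,scc[3]=?,scc[4]=2,scc[5]=?,scc[6]=?,scc[7]=4,scc[8]=?)
step 7: low=(low[0]=0,low[1]=2,low[2]=1,low[3]=4,low[4]=3,low[5]=4,low[6]=?,low[7]=7,low[8]=4); scc=(scc[0]=3,scc[1]=0,scc[2]=1,scc[3]=?,scc[4]=2,scc[5]=?,scc[6]=?,scc[7]=4,scc[8]=?)
step 8: low=(low[0]=0,low[1]=2,low[2]=1,low[3]=4,low[4]=3,low[5]=4,low[6]=?,low[7]=7,low[8]=4); scc=(scc[0]=3,scc[1]=0,scc[2]=1,scc[3]=5,scc[4]=2,scc[5]=5,scc[6]=?,scc[7]=4,scc[8]=5)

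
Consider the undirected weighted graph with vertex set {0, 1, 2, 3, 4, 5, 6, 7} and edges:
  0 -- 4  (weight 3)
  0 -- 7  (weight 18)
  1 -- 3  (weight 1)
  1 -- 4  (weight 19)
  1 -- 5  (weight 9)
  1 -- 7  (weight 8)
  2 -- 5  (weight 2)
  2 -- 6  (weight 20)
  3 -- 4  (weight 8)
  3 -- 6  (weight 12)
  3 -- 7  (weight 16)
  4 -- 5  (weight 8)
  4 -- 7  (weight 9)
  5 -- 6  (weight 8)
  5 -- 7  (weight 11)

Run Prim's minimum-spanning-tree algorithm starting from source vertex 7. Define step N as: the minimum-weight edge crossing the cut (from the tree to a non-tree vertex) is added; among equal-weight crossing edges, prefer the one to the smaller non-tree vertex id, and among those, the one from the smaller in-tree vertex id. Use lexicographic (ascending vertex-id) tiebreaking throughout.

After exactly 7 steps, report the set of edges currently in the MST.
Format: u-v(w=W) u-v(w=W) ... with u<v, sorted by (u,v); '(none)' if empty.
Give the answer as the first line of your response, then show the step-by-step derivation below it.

0-4(w=3) 1-3(w=1) 1-7(w=8) 2-5(w=2) 3-4(w=8) 4-5(w=8) 5-6(w=8)

step 1: add edge 1-7 (w=8); MST = {1-7(w=8)}
step 2: add edge 1-3 (w=1); MST = {1-3(w=1) 1-7(w=8)}
step 3: add edge 3-4 (w=8); MST = {1-3(w=1) 1-7(w=8) 3-4(w=8)}
step 4: add edge 0-4 (w=3); MST = {0-4(w=3) 1-3(w=1) 1-7(w=8) 3-4(w=8)}
step 5: add edge 4-5 (w=8); MST = {0-4(w=3) 1-3(w=1) 1-7(w=8) 3-4(w=8) 4-5(w=8)}
step 6: add edge 2-5 (w=2); MST = {0-4(w=3) 1-3(w=1) 1-7(w=8) 2-5(w=2) 3-4(w=8) 4-5(w=8)}
step 7: add edge 5-6 (w=8); MST = {0-4(w=3) 1-3(w=1) 1-7(w=8) 2-5(w=2) 3-4(w=8) 4-5(w=8) 5-6(w=8)}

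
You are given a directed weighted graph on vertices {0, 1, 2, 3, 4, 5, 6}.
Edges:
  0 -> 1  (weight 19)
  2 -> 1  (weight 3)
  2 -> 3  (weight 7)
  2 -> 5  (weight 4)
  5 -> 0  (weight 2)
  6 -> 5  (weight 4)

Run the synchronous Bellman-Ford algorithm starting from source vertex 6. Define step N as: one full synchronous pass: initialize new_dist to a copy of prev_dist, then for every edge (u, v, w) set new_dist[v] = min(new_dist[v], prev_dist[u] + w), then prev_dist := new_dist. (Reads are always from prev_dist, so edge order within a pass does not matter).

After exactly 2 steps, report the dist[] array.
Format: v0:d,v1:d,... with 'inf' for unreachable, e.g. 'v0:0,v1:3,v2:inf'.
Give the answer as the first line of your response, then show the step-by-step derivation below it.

v0:6,v1:inf,v2:inf,v3:inf,v4:inf,v5:4,v6:0

step 1: dist = v0:inf,v1:inf,v2:inf,v3:inf,v4:inf,v5:4,v6:0
step 2: dist = v0:6,v1:inf,v2:inf,v3:inf,v4:inf,v5:4,v6:0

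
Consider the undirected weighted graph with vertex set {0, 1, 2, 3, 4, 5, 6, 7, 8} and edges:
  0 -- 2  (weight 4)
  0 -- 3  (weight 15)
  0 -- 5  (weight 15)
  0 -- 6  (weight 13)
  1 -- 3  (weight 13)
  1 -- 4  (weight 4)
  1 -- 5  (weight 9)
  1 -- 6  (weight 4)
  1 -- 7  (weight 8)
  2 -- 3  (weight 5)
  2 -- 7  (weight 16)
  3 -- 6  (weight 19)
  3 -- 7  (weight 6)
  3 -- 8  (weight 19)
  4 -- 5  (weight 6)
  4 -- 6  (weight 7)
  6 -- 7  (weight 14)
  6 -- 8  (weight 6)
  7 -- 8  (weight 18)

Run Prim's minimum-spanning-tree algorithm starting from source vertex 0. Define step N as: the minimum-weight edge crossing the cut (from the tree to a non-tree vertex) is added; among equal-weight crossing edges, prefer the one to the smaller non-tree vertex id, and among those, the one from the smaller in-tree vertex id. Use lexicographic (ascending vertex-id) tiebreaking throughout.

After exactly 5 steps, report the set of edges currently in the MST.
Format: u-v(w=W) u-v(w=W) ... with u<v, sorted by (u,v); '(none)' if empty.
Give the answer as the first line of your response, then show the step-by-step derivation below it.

0-2(w=4) 1-4(w=4) 1-7(w=8) 2-3(w=5) 3-7(w=6)

step 1: add edge 0-2 (w=4); MST = {0-2(w=4)}
step 2: add edge 2-3 (w=5); MST = {0-2(w=4) 2-3(w=5)}
step 3: add edge 3-7 (w=6); MST = {0-2(w=4) 2-3(w=5) 3-7(w=6)}
step 4: add edge 1-7 (w=8); MST = {0-2(w=4) 1-7(w=8) 2-3(w=5) 3-7(w=6)}
step 5: add edge 1-4 (w=4); MST = {0-2(w=4) 1-4(w=4) 1-7(w=8) 2-3(w=5) 3-7(w=6)}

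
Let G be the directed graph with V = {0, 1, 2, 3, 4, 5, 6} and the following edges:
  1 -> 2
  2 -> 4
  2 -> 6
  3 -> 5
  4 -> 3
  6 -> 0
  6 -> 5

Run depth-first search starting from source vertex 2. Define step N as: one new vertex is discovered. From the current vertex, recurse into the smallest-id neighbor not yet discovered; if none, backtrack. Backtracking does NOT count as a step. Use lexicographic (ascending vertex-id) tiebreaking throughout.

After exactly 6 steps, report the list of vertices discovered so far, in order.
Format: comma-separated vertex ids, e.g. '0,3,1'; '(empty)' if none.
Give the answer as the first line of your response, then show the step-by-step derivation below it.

2,4,3,5,6,0

step 1: discover 2; path=2; order=2
step 2: discover 4; path=2>4; order=2,4
step 3: discover 3; path=2>4>3; order=2,4,3
step 4: discover 5; path=2>4>3>5; order=2,4,3,5
step 5: discover 6; path=2>6; order=2,4,3,5,6
step 6: discover 0; path=2>6>0; order=2,4,3,5,6,0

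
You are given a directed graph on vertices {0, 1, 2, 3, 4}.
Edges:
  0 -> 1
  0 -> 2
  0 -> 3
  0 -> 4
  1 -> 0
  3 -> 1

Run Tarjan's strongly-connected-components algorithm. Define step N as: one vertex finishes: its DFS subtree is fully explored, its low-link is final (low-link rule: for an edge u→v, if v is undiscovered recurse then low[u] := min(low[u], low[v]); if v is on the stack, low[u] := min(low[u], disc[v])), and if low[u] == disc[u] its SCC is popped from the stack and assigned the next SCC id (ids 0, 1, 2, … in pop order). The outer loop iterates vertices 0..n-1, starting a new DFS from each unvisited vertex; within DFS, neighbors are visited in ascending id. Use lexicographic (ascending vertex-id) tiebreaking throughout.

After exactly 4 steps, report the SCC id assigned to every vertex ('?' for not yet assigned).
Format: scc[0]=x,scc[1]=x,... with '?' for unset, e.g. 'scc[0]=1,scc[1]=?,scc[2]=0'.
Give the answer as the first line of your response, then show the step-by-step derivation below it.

scc[0]=?,scc[1]=?,scc[2]=0,scc[3]=?,scc[4]=1

step 1: low=(low[0]=0,low[1]=0,low[2]=?,low[3]=?,low[4]=?); scc=(scc[0]=?,scc[1]=?,scc[2]=?,scc[3]=?,scc[4]=?)
step 2: low=(low[0]=0,low[1]=0,low[2]=2,low[3]=?,low[4]=?); scc=(scc[0]=?,scc[1]=?,scc[2]=0,scc[3]=?,scc[4]=?)
step 3: low=(low[0]=0,low[1]=0,low[2]=2,low[3]=1,low[4]=?); scc=(scc[0]=?,scc[1]=?,scc[2]=0,scc[3]=?,scc[4]=?)
step 4: low=(low[0]=0,low[1]=0,low[2]=2,low[3]=1,low[4]=4); scc=(scc[0]=?,scc[1]=?,scc[2]=0,scc[3]=?,scc[4]=1)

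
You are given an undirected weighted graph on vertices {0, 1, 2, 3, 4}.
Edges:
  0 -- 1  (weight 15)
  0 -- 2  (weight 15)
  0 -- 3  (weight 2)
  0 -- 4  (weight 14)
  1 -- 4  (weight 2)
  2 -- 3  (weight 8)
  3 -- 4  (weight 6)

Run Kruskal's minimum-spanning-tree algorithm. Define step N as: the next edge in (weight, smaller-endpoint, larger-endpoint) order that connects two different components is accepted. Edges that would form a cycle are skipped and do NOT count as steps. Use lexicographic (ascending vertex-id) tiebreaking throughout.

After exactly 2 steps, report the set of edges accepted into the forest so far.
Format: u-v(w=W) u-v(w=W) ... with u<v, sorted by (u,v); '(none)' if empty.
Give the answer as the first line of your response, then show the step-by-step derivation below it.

0-3(w=2) 1-4(w=2)

step 1: add edge 0-3 (w=2); MST = {0-3(w=2)}
step 2: add edge 1-4 (w=2); MST = {0-3(w=2) 1-4(w=2)}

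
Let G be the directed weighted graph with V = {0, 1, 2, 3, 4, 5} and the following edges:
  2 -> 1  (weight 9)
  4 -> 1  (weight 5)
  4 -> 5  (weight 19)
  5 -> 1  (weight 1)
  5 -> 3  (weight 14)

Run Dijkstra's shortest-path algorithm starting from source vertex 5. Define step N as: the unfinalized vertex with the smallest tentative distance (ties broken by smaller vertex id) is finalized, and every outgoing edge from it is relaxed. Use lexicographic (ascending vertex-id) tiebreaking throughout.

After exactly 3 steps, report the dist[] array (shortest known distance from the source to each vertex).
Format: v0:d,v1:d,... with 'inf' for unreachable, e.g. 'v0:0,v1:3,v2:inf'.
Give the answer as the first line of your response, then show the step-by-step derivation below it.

v0:inf,v1:1,v2:inf,v3:14,v4:inf,v5:0

step 1: dist = v0:inf,v1:1,v2:inf,v3:14,v4:inf,v5:0
step 2: dist = v0:inf,v1:1,v2:inf,v3:14,v4:inf,v5:0
step 3: dist = v0:inf,v1:1,v2:inf,v3:14,v4:inf,v5:0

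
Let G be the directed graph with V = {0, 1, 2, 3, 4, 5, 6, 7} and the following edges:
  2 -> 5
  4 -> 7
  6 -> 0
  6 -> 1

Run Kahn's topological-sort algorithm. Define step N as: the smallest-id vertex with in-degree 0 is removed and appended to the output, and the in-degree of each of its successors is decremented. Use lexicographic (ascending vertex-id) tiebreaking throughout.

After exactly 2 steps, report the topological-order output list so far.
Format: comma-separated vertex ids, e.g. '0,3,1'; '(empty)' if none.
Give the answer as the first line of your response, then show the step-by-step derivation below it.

2,3

step 1: output 2; order=[2]; indeg=(1,1,0,0,0,0,0,1)
step 2: output 3; order=[2,3]; indeg=(1,1,0,0,0,0,0,1)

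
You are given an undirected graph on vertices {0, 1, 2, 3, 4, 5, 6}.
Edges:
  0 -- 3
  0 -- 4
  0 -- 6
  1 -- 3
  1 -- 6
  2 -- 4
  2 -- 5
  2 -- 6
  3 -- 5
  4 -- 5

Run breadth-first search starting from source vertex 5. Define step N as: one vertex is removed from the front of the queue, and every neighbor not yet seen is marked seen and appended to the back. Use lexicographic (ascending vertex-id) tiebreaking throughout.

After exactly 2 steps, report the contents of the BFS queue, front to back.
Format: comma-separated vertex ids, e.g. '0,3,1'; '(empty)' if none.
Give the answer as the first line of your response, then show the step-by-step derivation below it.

3,4,6

step 1: dequeue 5; queue=[2,3,4]; order=5
step 2: dequeue 2; queue=[3,4,6]; order=5,2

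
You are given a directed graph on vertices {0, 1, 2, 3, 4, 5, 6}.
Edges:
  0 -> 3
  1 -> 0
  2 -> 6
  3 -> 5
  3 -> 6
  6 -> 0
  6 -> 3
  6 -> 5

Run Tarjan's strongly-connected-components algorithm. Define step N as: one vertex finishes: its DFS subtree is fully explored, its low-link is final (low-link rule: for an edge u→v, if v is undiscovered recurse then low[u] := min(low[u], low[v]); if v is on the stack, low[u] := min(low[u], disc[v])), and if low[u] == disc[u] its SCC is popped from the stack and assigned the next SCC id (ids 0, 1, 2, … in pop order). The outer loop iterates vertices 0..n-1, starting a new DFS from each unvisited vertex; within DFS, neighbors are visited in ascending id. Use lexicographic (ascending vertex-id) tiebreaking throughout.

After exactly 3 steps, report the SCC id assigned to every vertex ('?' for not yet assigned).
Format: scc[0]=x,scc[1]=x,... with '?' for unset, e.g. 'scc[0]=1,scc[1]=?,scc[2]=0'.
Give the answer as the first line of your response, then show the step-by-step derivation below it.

scc[0]=?,scc[1]=?,scc[2]=?,scc[3]=?,scc[4]=?,scc[5]=0,scc[6]=?

step 1: low=(low[0]=0,low[1]=?,low[2]=?,low[3]=1,low[4]=?,low[5]=2,low[6]=?); scc=(scc[0]=?,scc[1]=?,scc[2]=?,scc[3]=?,scc[4]=?,scc[5]=0,scc[6]=?)
step 2: low=(low[0]=0,low[1]=?,low[2]=?,low[3]=1,low[4]=?,low[5]=2,low[6]=0); scc=(scc[0]=?,scc[1]=?,scc[2]=?,scc[3]=?,scc[4]=?,scc[5]=0,scc[6]=?)
step 3: low=(low[0]=0,low[1]=?,low[2]=?,low[3]=0,low[4]=?,low[5]=2,low[6]=0); scc=(scc[0]=?,scc[1]=?,scc[2]=?,scc[3]=?,scc[4]=?,scc[5]=0,scc[6]=?)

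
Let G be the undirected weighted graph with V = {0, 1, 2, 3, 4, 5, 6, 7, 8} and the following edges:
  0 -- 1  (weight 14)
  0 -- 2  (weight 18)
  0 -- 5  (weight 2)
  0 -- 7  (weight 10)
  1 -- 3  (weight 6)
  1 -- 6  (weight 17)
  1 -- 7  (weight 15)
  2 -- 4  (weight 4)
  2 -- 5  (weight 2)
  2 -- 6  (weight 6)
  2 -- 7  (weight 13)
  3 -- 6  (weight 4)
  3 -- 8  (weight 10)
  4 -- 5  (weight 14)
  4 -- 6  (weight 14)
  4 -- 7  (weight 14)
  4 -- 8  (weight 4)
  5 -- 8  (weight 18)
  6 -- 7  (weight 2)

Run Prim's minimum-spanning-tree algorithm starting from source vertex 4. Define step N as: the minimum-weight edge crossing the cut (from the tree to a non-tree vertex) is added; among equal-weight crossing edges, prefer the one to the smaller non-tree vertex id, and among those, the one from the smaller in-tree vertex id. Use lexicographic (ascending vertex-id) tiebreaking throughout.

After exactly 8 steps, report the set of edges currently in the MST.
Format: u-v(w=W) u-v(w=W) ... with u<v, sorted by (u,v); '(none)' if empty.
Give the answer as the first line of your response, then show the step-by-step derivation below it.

0-5(w=2) 1-3(w=6) 2-4(w=4) 2-5(w=2) 2-6(w=6) 3-6(w=4) 4-8(w=4) 6-7(w=2)

step 1: add edge 2-4 (w=4); MST = {2-4(w=4)}
step 2: add edge 2-5 (w=2); MST = {2-4(w=4) 2-5(w=2)}
step 3: add edge 0-5 (w=2); MST = {0-5(w=2) 2-4(w=4) 2-5(w=2)}
step 4: add edge 4-8 (w=4); MST = {0-5(w=2) 2-4(w=4) 2-5(w=2) 4-8(w=4)}
step 5: add edge 2-6 (w=6); MST = {0-5(w=2) 2-4(w=4) 2-5(w=2) 2-6(w=6) 4-8(w=4)}
step 6: add edge 6-7 (w=2); MST = {0-5(w=2) 2-4(w=4) 2-5(w=2) 2-6(w=6) 4-8(w=4) 6-7(w=2)}
step 7: add edge 3-6 (w=4); MST = {0-5(w=2) 2-4(w=4) 2-5(w=2) 2-6(w=6) 3-6(w=4) 4-8(w=4) 6-7(w=2)}
step 8: add edge 1-3 (w=6); MST = {0-5(w=2) 1-3(w=6) 2-4(w=4) 2-5(w=2) 2-6(w=6) 3-6(w=4) 4-8(w=4) 6-7(w=2)}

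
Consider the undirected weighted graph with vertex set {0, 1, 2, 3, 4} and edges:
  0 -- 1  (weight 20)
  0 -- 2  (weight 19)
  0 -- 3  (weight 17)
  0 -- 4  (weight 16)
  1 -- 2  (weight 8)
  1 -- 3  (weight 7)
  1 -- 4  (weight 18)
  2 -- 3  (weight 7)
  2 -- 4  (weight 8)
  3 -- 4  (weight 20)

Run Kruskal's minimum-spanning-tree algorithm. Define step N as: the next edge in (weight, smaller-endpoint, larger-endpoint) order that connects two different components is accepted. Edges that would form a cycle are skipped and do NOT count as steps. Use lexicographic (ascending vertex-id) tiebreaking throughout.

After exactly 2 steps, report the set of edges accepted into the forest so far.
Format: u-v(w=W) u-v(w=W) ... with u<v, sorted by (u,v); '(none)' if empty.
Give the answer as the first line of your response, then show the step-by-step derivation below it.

1-3(w=7) 2-3(w=7)

step 1: add edge 1-3 (w=7); MST = {1-3(w=7)}
step 2: add edge 2-3 (w=7); MST = {1-3(w=7) 2-3(w=7)}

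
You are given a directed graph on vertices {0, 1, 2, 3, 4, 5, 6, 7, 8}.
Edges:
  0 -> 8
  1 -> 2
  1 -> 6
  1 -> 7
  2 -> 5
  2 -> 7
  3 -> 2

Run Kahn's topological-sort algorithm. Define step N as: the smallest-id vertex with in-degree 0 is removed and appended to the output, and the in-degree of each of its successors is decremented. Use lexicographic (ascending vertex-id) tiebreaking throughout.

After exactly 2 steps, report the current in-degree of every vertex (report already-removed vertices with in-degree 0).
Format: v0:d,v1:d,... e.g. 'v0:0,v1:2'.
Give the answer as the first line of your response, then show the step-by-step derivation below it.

v0:0,v1:0,v2:1,v3:0,v4:0,v5:1,v6:0,v7:1,v8:0

step 1: output 0; order=[0]; indeg=(0,0,2,0,0,1,1,2,0)
step 2: output 1; order=[0,1]; indeg=(0,0,1,0,0,1,0,1,0)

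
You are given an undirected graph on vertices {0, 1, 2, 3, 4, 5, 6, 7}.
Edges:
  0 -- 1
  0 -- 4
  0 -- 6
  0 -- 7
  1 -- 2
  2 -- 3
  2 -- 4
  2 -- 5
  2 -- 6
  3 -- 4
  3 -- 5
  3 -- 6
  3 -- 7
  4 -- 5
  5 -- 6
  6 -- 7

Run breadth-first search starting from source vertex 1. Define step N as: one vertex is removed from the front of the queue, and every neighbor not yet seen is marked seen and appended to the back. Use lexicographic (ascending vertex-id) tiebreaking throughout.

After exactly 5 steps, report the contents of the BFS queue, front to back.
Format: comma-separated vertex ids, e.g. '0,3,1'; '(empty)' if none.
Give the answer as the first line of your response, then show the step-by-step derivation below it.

7,3,5

step 1: dequeue 1; queue=[0,2]; order=1
step 2: dequeue 0; queue=[2,4,6,7]; order=1,0
step 3: dequeue 2; queue=[4,6,7,3,5]; order=1,0,2
step 4: dequeue 4; queue=[6,7,3,5]; order=1,0,2,4
step 5: dequeue 6; queue=[7,3,5]; order=1,0,2,4,6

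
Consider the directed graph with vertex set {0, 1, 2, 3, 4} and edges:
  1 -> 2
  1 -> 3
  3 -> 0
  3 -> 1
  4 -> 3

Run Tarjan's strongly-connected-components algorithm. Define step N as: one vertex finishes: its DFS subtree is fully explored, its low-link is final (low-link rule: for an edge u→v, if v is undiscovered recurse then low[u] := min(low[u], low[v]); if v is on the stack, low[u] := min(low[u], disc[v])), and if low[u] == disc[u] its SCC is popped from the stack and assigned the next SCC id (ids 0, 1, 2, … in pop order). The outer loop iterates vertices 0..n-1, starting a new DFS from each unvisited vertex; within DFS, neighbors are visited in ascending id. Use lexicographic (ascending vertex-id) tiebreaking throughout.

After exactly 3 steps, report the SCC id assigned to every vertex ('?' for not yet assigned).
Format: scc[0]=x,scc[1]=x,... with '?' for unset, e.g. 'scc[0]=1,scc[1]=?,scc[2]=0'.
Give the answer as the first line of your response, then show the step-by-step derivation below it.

scc[0]=0,scc[1]=?,scc[2]=1,scc[3]=?,scc[4]=?

step 1: low=(low[0]=0,low[1]=?,low[2]=?,low[3]=?,low[4]=?); scc=(scc[0]=0,scc[1]=?,scc[2]=?,scc[3]=?,scc[4]=?)
step 2: low=(low[0]=0,low[1]=1,low[2]=2,low[3]=?,low[4]=?); scc=(scc[0]=0,scc[1]=?,scc[2]=1,scc[3]=?,scc[4]=?)
step 3: low=(low[0]=0,low[1]=1,low[2]=2,low[3]=1,low[4]=?); scc=(scc[0]=0,scc[1]=?,scc[2]=1,scc[3]=?,scc[4]=?)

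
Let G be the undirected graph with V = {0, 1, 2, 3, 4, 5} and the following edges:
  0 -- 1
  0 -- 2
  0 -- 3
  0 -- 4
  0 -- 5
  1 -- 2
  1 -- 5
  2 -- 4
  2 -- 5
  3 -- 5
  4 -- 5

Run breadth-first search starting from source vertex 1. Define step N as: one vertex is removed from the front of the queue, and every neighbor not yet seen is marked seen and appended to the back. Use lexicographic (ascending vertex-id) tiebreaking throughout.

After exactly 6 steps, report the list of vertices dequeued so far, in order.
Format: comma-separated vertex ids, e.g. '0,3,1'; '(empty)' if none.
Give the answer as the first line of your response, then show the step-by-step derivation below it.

1,0,2,5,3,4

step 1: dequeue 1; queue=[0,2,5]; order=1
step 2: dequeue 0; queue=[2,5,3,4]; order=1,0
step 3: dequeue 2; queue=[5,3,4]; order=1,0,2
step 4: dequeue 5; queue=[3,4]; order=1,0,2,5
step 5: dequeue 3; queue=[4]; order=1,0,2,5,3
step 6: dequeue 4; queue=[(empty)]; order=1,0,2,5,3,4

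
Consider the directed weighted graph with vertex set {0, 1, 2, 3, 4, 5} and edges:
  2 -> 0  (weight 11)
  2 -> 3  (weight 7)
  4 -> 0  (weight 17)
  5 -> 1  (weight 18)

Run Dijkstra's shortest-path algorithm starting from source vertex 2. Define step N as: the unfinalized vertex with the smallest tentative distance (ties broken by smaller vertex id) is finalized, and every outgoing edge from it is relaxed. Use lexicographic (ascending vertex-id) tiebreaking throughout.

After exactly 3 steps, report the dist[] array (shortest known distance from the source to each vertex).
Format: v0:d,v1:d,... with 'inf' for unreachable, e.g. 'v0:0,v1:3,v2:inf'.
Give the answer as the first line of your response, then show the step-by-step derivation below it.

v0:11,v1:inf,v2:0,v3:7,v4:inf,v5:inf

step 1: dist = v0:11,v1:inf,v2:0,v3:7,v4:inf,v5:inf
step 2: dist = v0:11,v1:inf,v2:0,v3:7,v4:inf,v5:inf
step 3: dist = v0:11,v1:inf,v2:0,v3:7,v4:inf,v5:inf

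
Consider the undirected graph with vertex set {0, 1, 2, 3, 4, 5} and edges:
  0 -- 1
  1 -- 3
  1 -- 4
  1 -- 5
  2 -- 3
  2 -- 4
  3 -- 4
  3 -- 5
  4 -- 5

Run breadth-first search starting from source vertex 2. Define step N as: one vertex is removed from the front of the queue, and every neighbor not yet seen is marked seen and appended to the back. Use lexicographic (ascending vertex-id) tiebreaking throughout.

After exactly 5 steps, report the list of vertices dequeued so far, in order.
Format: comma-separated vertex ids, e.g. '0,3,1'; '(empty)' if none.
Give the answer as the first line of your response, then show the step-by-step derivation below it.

2,3,4,1,5

step 1: dequeue 2; queue=[3,4]; order=2
step 2: dequeue 3; queue=[4,1,5]; order=2,3
step 3: dequeue 4; queue=[1,5]; order=2,3,4
step 4: dequeue 1; queue=[5,0]; order=2,3,4,1
step 5: dequeue 5; queue=[0]; order=2,3,4,1,5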